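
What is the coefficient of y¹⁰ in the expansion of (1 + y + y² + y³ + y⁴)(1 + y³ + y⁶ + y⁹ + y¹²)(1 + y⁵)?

(1 + y + y² + y³ + y⁴) has coefficients 1,1,1,1,1 for degrees 0…4.
(1 + y³ + y⁶ + y⁹ + y¹²) has coefficients 1,0,0,1,0,0,1,0,0,1,0 for degrees 0…10.
Finally multiplying by (1 + y⁵), the product of all factors after the first has coefficients 1,0,0,1,0,1,1,0,1,1,0 for degrees 0…10.
[y¹⁰] = 1·0 + 1·1 + 1·1 + 1·0 + 1·1 = 3.

3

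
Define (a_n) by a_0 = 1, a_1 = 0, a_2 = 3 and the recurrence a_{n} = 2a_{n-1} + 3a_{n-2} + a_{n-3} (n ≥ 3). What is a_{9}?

The ordinary generating function has denominator 1 - 2t - 3t^2 - t^3.
Iterating the recurrence: a_0,…,a_{9} = 1, 0, 3, 7, 23, 70, 216, 665, 2048, 6307.

6307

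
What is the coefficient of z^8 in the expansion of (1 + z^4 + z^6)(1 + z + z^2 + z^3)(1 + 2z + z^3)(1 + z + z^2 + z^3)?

22

(1 + z^4 + z^6) has coefficients 1,0,0,0,1,0,1 for degrees 0…6.
(1 + z + z^2 + z^3) has coefficients 1,1,1,1,0,0,0,0,0 for degrees 0…8.
Multiplying by (1 + 2z + z^3) gives running coefficients 1,3,3,4,3,1,1,0,0 for degrees 0…8.
Finally multiplying by (1 + z + z^2 + z^3), the product of all factors after the first has coefficients 1,4,7,11,13,11,9,5,2 for degrees 0…8.
[z^8] = 1·2 + 1·13 + 1·7 = 22.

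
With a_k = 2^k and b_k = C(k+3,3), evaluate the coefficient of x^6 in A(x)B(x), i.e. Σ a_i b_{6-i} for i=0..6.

This is [x^6] in the product of the two ordinary generating functions.
Σ = 1·84 + 2·56 + 4·35 + 8·20 + 16·10 + 32·4 + 64·1 = 848.

848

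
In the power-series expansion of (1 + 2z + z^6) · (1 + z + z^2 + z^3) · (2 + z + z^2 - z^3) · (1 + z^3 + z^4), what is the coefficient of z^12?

6

(1 + 2z + z^6) has coefficients 1,2,0,0,0,0,1 for degrees 0…6.
(1 + z + z^2 + z^3) has coefficients 1,1,1,1,0,0,0,0,0,0,0,0,0 for degrees 0…12.
Multiplying by (2 + z + z^2 - z^3) gives running coefficients 2,3,4,3,1,0,-1,0,0,0,0,0,0 for degrees 0…12.
Finally multiplying by (1 + z^3 + z^4), the product of all factors after the first has coefficients 2,3,4,5,6,7,6,4,1,-1,-1,0,0 for degrees 0…12.
[z^12] = 1·0 + 2·0 + 1·6 = 6.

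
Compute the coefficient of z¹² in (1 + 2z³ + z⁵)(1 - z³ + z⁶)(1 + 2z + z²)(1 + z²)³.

6

(1 + 2z³ + z⁵) has coefficients 1,0,0,2,0,1 for degrees 0…5.
(1 - z³ + z⁶) has coefficients 1,0,0,-1,0,0,1,0,0,0,0,0,0 for degrees 0…12.
Multiplying by (1 + 2z + z²) gives running coefficients 1,2,1,-1,-2,-1,1,2,1,0,0,0,0 for degrees 0…12.
Finally multiplying by (1 + z²)³, the product of all factors after the first has coefficients 1,2,4,5,4,2,-1,-2,-1,2,4,5,4 for degrees 0…12.
[z¹²] = 1·4 + 2·2 + 1·(-2) = 6.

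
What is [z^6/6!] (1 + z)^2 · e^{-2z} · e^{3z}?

The EGF product rule gives c_6 = Σ_{k_1+k_2+k_3=6} C(6; k_1,k_2,k_3) · ∏ g_i(k_i), where (1+z)^2 gives the falling factorial (2)_k; e^{-2z} gives (-2)^k; e^{3z} gives (3)^k.
g_1(k) for k = 0…6: 1, 2, 2, 0, 0, 0, 0.
g_2(k) for k = 0…6: 1, -2, 4, -8, 16, -32, 64.
g_3(k) for k = 0…6: 1, 3, 9, 27, 81, 243, 729.
First combine the last two factors: h(k) = Σ_j C(k,j)·g_2(j)·g_3(k−j) for k = 0…6: 1, 1, 1, 1, 1, 1, 1.
c_6 = Σ_k C(6,k)·g_1(k)·h(6−k) = 1·1·1 + 6·2·1 + 15·2·1 = 1 + 12 + 30 = 43.

43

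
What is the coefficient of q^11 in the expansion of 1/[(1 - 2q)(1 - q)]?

The denominator gives the recurrence a_n = 3a_(n−1) − 2a_(n−2) for n ≥ 2; the numerator fixes a_0 = 1, a_1 = 3.
Iterating: 1, 3, 7, 15, 31, 63, 127, 255, 511, 1023, 2047, 4095, so a_11 = 4095.

4095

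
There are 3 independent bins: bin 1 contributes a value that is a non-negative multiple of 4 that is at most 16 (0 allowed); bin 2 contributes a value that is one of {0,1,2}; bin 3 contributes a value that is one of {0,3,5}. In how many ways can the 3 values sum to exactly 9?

3

The generating function for the choices is (1 + z^4 + z^8 + z^12 + z^16)·(1 + z + z^2)·(1 + z^3 + z^5); the count is [z^9].
(1 + z^4 + z^8 + z^12 + z^16) has coefficients 1,0,0,0,1,0,0,0,1,0 for degrees 0…9.
(1 + z + z^2) has coefficients 1,1,1,0,0,0,0,0,0,0 for degrees 0…9.
Finally multiplying by (1 + z^3 + z^5), the product of all factors after the first has coefficients 1,1,1,1,1,2,1,1,0,0 for degrees 0…9.
[z^9] = 1·0 + 1·2 + 1·1 = 3.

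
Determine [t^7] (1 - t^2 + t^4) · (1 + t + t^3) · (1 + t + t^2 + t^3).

2

(1 - t^2 + t^4) has coefficients 1,0,-1,0,1 for degrees 0…4.
(1 + t + t^3) has coefficients 1,1,0,1,0,0,0,0 for degrees 0…7.
Finally multiplying by (1 + t + t^2 + t^3), the product of all factors after the first has coefficients 1,2,2,3,2,1,1,0 for degrees 0…7.
[t^7] = 1·0 − 1·1 + 1·3 = 2.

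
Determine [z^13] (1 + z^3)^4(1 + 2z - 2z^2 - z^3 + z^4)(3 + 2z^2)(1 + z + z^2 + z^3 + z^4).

(1 + z^3)^4 has coefficients 1,0,0,4,0,0,6,0,0,4,0,0,1 for degrees 0…12.
(1 + 2z - 2z^2 - z^3 + z^4) has coefficients 1,2,-2,-1,1,0,0,0,0,0,0,0,0,0 for degrees 0…13.
Multiplying by (3 + 2z^2) gives running coefficients 3,6,-4,1,-1,-2,2,0,0,0,0,0,0,0 for degrees 0…13.
Finally multiplying by (1 + z + z^2 + z^3 + z^4), the product of all factors after the first has coefficients 3,9,5,6,5,0,-4,0,-1,0,2,0,0,0 for degrees 0…13.
[z^13] = 1·0 + 4·2 + 6·0 + 4·5 + 1·9 = 37.

37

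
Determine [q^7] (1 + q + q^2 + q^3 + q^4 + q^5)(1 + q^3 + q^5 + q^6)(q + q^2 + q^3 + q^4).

10

(1 + q + q^2 + q^3 + q^4 + q^5) has coefficients 1,1,1,1,1,1 for degrees 0…5.
(1 + q^3 + q^5 + q^6) has coefficients 1,0,0,1,0,1,1,0 for degrees 0…7.
Finally multiplying by (q + q^2 + q^3 + q^4), the product of all factors after the first has coefficients 0,1,1,1,2,1,2,3 for degrees 0…7.
[q^7] = 1·3 + 1·2 + 1·1 + 1·2 + 1·1 + 1·1 = 10.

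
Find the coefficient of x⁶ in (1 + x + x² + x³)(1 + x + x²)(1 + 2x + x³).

(1 + x + x² + x³) has coefficients 1,1,1,1 for degrees 0…3.
(1 + x + x²) has coefficients 1,1,1,0,0,0,0 for degrees 0…6.
Finally multiplying by (1 + 2x + x³), the product of all factors after the first has coefficients 1,3,3,3,1,1,0 for degrees 0…6.
[x⁶] = 1·0 + 1·1 + 1·1 + 1·3 = 5.

5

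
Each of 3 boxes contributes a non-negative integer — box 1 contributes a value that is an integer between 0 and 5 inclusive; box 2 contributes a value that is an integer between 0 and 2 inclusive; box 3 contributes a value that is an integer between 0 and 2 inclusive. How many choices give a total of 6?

8

The generating function for the choices is (1 + x + x² + x³ + x⁴ + x⁵)·(1 + x + x²)·(1 + x + x²); the count is [x⁶].
(1 + x + x² + x³ + x⁴ + x⁵) has coefficients 1,1,1,1,1,1 for degrees 0…5.
(1 + x + x²) has coefficients 1,1,1,0,0,0,0 for degrees 0…6.
Finally multiplying by (1 + x + x²), the product of all factors after the first has coefficients 1,2,3,2,1,0,0 for degrees 0…6.
[x⁶] = 1·0 + 1·0 + 1·1 + 1·2 + 1·3 + 1·2 = 8.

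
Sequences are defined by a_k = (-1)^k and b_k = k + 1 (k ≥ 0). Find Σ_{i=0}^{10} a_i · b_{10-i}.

Write out a_i and b_{10-i} for i = 0,…,10 and sum the products.
Σ = 1·11 − 1·10 + 1·9 − 1·8 + 1·7 − 1·6 + 1·5 − 1·4 + 1·3 − 1·2 + 1·1 = 6.

6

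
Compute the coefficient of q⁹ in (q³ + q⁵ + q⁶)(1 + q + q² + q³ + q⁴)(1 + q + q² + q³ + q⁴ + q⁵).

(q³ + q⁵ + q⁶) has coefficients 0,0,0,1,0,1,1 for degrees 0…6.
(1 + q + q² + q³ + q⁴) has coefficients 1,1,1,1,1,0,0,0,0,0 for degrees 0…9.
Finally multiplying by (1 + q + q² + q³ + q⁴ + q⁵), the product of all factors after the first has coefficients 1,2,3,4,5,5,4,3,2,1 for degrees 0…9.
[q⁹] = 1·4 + 1·5 + 1·4 = 13.

13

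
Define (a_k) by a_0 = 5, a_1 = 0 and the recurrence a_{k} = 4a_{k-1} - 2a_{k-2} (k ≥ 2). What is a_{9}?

The ordinary generating function has denominator 1 - 4z + 2z^2.
Iterating the recurrence: a_0,…,a_{9} = 5, 0, -10, -40, -140, -480, -1640, -5600, -19120, -65280.

-65280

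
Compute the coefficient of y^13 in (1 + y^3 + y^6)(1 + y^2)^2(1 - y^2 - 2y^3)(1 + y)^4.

-45

(1 + y^3 + y^6) has coefficients 1,0,0,1,0,0,1 for degrees 0…6.
(1 + y^2)^2 has coefficients 1,0,2,0,1,0,0,0,0,0,0,0,0,0 for degrees 0…13.
Multiplying by (1 - y^2 - 2y^3) gives running coefficients 1,0,1,-2,-1,-4,-1,-2,0,0,0,0,0,0 for degrees 0…13.
Finally multiplying by (1 + y)^4, the product of all factors after the first has coefficients 1,4,7,6,-2,-16,-30,-36,-31,-20,-9,-2,0,0 for degrees 0…13.
[y^13] = 1·0 + 1·(-9) + 1·(-36) = -45.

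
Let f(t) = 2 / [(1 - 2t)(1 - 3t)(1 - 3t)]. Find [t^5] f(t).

6088

The denominator gives the recurrence a_n = 8a_(n−1) − 21a_(n−2) + 18a_(n−3) for n ≥ 3; the numerator fixes a_0 = 2, a_1 = 16, a_2 = 86.
Iterating: 2, 16, 86, 388, 1586, 6088, so a_5 = 6088.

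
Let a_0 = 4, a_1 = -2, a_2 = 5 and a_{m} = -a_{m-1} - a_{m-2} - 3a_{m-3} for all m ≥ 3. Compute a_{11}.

The ordinary generating function has denominator 1 + y + y^2 + 3y^3.
Iterating the recurrence: a_0,…,a_{11} = 4, -2, 5, -15, 16, -16, 45, -77, 80, -138, 289, -391.

-391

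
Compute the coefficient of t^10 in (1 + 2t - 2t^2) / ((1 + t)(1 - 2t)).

The denominator gives the recurrence a_n = a_(n−1) + 2a_(n−2) for n ≥ 3; the numerator fixes a_0 = 1, a_1 = 3, a_2 = 3.
Iterating: 1, 3, 3, 9, 15, 33, 63, 129, 255, 513, 1023, so a_10 = 1023.

1023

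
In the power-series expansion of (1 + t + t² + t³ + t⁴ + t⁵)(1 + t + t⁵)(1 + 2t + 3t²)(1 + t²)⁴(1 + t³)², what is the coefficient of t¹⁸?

(1 + t + t² + t³ + t⁴ + t⁵) has coefficients 1,1,1,1,1,1 for degrees 0…5.
(1 + t + t⁵) has coefficients 1,1,0,0,0,1,0,0,0,0,0,0,0,0,0,0,0,0,0 for degrees 0…18.
Multiplying by (1 + 2t + 3t²) gives running coefficients 1,3,5,3,0,1,2,3,0,0,0,0,0,0,0,0,0,0,0 for degrees 0…18.
Multiplying by (1 + t²)⁴ gives running coefficients 1,3,9,15,26,31,36,37,29,33,17,25,8,13,2,3,0,0,0 for degrees 0…18.
Finally multiplying by (1 + t³)², the product of all factors after the first has coefficients 1,3,9,17,32,49,67,92,100,120,117,114,110,84,81,52,43,29,14 for degrees 0…18.
[t¹⁸] = 1·14 + 1·29 + 1·43 + 1·52 + 1·81 + 1·84 = 303.

303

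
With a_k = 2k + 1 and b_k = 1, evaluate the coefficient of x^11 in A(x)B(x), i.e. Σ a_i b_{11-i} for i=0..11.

144

Write out a_i and b_{11-i} for i = 0,…,11 and sum the products.
Σ = 1·1 + 3·1 + 5·1 + 7·1 + 9·1 + 11·1 + 13·1 + 15·1 + 17·1 + 19·1 + 21·1 + 23·1 = 144.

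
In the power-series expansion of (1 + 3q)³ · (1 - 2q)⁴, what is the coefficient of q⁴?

160

(1 + 3q)³ has coefficients 1,9,27,27 for degrees 0…3.
(1 - 2q)⁴ has coefficients 1,-8,24,-32,16 for degrees 0…4.
[q⁴] = 1·16 + 9·(-32) + 27·24 + 27·(-8) = 160.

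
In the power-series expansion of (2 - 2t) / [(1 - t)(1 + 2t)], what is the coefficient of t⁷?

-256

The denominator gives the recurrence a_n = −a_(n−1) + 2a_(n−2) for n ≥ 3; the numerator fixes a_0 = 2, a_1 = -4, a_2 = 8.
Iterating: 2, -4, 8, -16, 32, -64, 128, -256, so a_7 = -256.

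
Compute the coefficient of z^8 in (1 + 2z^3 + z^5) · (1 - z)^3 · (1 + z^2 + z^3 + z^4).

-5

(1 + 2z^3 + z^5) has coefficients 1,0,0,2,0,1 for degrees 0…5.
(1 - z)^3 has coefficients 1,-3,3,-1,0,0,0,0,0 for degrees 0…8.
Finally multiplying by (1 + z^2 + z^3 + z^4), the product of all factors after the first has coefficients 1,-3,4,-3,1,-1,2,-1,0 for degrees 0…8.
[z^8] = 1·0 + 2·(-1) + 1·(-3) = -5.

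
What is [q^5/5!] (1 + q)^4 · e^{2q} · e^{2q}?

18144

The EGF product rule gives c_5 = Σ_{k_1+k_2+k_3=5} C(5; k_1,k_2,k_3) · ∏ g_i(k_i), where (1+q)^4 gives the falling factorial (4)_k; e^{2q} gives (2)^k; e^{2q} gives (2)^k.
g_1(k) for k = 0…5: 1, 4, 12, 24, 24, 0.
g_2(k) for k = 0…5: 1, 2, 4, 8, 16, 32.
g_3(k) for k = 0…5: 1, 2, 4, 8, 16, 32.
First combine the last two factors: h(k) = Σ_j C(k,j)·g_2(j)·g_3(k−j) for k = 0…5: 1, 4, 16, 64, 256, 1024.
c_5 = Σ_k C(5,k)·g_1(k)·h(5−k) = 1·1·1024 + 5·4·256 + 10·12·64 + 10·24·16 + 5·24·4 = 1024 + 5120 + 7680 + 3840 + 480 = 18144.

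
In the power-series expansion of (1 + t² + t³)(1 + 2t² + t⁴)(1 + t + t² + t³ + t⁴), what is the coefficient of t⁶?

(1 + t² + t³) has coefficients 1,0,1,1 for degrees 0…3.
(1 + 2t² + t⁴) has coefficients 1,0,2,0,1,0,0 for degrees 0…6.
Finally multiplying by (1 + t + t² + t³ + t⁴), the product of all factors after the first has coefficients 1,1,3,3,4,3,3 for degrees 0…6.
[t⁶] = 1·3 + 1·4 + 1·3 = 10.

10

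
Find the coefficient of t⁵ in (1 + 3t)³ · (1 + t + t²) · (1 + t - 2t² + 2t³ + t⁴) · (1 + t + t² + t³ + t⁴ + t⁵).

242

(1 + 3t)³ has coefficients 1,9,27,27 for degrees 0…3.
(1 + t + t²) has coefficients 1,1,1,0,0,0 for degrees 0…5.
Multiplying by (1 + t - 2t² + 2t³ + t⁴) gives running coefficients 1,2,0,1,1,3 for degrees 0…5.
Finally multiplying by (1 + t + t² + t³ + t⁴ + t⁵), the product of all factors after the first has coefficients 1,3,3,4,5,8 for degrees 0…5.
[t⁵] = 1·8 + 9·5 + 27·4 + 27·3 = 242.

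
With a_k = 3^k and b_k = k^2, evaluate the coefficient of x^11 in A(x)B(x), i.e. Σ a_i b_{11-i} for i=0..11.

265642

This is [x^11] in the product of the two ordinary generating functions.
Σ = 1·121 + 3·100 + 9·81 + 27·64 + 81·49 + 243·36 + 729·25 + 2187·16 + 6561·9 + 19683·4 + 59049·1 + 177147·0 = 265642.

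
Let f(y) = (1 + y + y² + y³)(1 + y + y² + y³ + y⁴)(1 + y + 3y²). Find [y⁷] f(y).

(1 + y + y² + y³) has coefficients 1,1,1,1 for degrees 0…3.
(1 + y + y² + y³ + y⁴) has coefficients 1,1,1,1,1,0,0,0 for degrees 0…7.
Finally multiplying by (1 + y + 3y²), the product of all factors after the first has coefficients 1,2,5,5,5,4,3,0 for degrees 0…7.
[y⁷] = 1·0 + 1·3 + 1·4 + 1·5 = 12.

12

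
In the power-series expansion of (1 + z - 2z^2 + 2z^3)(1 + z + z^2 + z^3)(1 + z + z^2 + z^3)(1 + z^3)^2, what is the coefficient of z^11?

7

(1 + z - 2z^2 + 2z^3) has coefficients 1,1,-2,2 for degrees 0…3.
(1 + z + z^2 + z^3) has coefficients 1,1,1,1,0,0,0,0,0,0,0,0 for degrees 0…11.
Multiplying by (1 + z + z^2 + z^3) gives running coefficients 1,2,3,4,3,2,1,0,0,0,0,0 for degrees 0…11.
Finally multiplying by (1 + z^3)^2, the product of all factors after the first has coefficients 1,2,3,6,7,8,10,8,7,6,3,2 for degrees 0…11.
[z^11] = 1·2 + 1·3 − 2·6 + 2·7 = 7.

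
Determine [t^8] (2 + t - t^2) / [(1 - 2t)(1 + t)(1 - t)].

767

The denominator gives the recurrence a_n = 2a_(n−1) + a_(n−2) − 2a_(n−3) for n ≥ 3; the numerator fixes a_0 = 2, a_1 = 5, a_2 = 11.
Iterating: 2, 5, 11, 23, 47, 95, 191, 383, 767, so a_8 = 767.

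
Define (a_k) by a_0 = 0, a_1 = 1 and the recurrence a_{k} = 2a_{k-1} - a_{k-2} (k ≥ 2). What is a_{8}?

The ordinary generating function has denominator 1 - 2y + y^2.
Iterating the recurrence: a_0,…,a_{8} = 0, 1, 2, 3, 4, 5, 6, 7, 8.

8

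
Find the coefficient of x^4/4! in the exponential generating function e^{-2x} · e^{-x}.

The EGF product rule gives c_4 = Σ_{k_1+k_2=4} C(4; k_1,k_2) · ∏ g_i(k_i), where e^{-2x} gives (-2)^k; e^{-x} gives (-1)^k.
g_1(k) for k = 0…4: 1, -2, 4, -8, 16.
g_2(k) for k = 0…4: 1, -1, 1, -1, 1.
c_4 = Σ_k C(4,k)·g_1(k)·g_2(4−k) = 1·1·1 + 4·(-2)·(-1) + 6·4·1 + 4·(-8)·(-1) + 1·16·1 = 1 + 8 + 24 + 32 + 16 = 81.

81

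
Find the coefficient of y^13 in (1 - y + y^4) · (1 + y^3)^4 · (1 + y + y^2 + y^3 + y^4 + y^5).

10

(1 - y + y^4) has coefficients 1,-1,0,0,1 for degrees 0…4.
(1 + y^3)^4 has coefficients 1,0,0,4,0,0,6,0,0,4,0,0,1,0 for degrees 0…13.
Finally multiplying by (1 + y + y^2 + y^3 + y^4 + y^5), the product of all factors after the first has coefficients 1,1,1,5,5,5,10,10,10,10,10,10,5,5 for degrees 0…13.
[y^13] = 1·5 − 1·5 + 1·10 = 10.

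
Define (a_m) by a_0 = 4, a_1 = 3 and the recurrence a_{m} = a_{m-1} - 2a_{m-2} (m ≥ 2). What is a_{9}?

The ordinary generating function has denominator 1 - q + 2q^2.
Iterating the recurrence: a_0,…,a_{9} = 4, 3, -5, -11, -1, 21, 23, -19, -65, -27.

-27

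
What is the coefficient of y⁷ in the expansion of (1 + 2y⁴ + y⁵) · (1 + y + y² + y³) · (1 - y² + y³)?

(1 + 2y⁴ + y⁵) has coefficients 1,0,0,0,2,1 for degrees 0…5.
(1 + y + y² + y³) has coefficients 1,1,1,1,0,0,0,0 for degrees 0…7.
Finally multiplying by (1 - y² + y³), the product of all factors after the first has coefficients 1,1,0,1,0,0,1,0 for degrees 0…7.
[y⁷] = 1·0 + 2·1 + 1·0 = 2.

2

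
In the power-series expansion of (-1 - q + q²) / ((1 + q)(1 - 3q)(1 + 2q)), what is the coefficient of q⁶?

-414

Partial fractions give a closed form: a_n = (-1/4)·(-1)^n + (-11/20)·3^n + (-1/5)·(-2)^n.
At n = 6: a_6 = -414.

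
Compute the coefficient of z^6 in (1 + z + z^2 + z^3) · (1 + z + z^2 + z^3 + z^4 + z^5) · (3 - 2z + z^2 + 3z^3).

(1 + z + z^2 + z^3) has coefficients 1,1,1,1 for degrees 0…3.
(1 + z + z^2 + z^3 + z^4 + z^5) has coefficients 1,1,1,1,1,1,0 for degrees 0…6.
Finally multiplying by (3 - 2z + z^2 + 3z^3), the product of all factors after the first has coefficients 3,1,2,5,5,5,2 for degrees 0…6.
[z^6] = 1·2 + 1·5 + 1·5 + 1·5 = 17.

17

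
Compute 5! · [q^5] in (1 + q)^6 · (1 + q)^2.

The EGF product rule gives c_5 = Σ_{k_1+k_2=5} C(5; k_1,k_2) · ∏ g_i(k_i), where (1+q)^6 gives the falling factorial (6)_k; (1+q)^2 gives the falling factorial (2)_k.
g_1(k) for k = 0…5: 1, 6, 30, 120, 360, 720.
g_2(k) for k = 0…5: 1, 2, 2, 0, 0, 0.
c_5 = Σ_k C(5,k)·g_1(k)·g_2(5−k) = 10·120·2 + 5·360·2 + 1·720·1 = 2400 + 3600 + 720 = 6720.

6720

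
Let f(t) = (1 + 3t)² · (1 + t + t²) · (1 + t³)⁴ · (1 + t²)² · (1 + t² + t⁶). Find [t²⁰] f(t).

263

(1 + 3t)² has coefficients 1,6,9 for degrees 0…2.
(1 + t + t²) has coefficients 1,1,1,0,0,0,0,0,0,0,0,0,0,0,0,0,0,0,0,0,0 for degrees 0…20.
Multiplying by (1 + t³)⁴ gives running coefficients 1,1,1,4,4,4,6,6,6,4,4,4,1,1,1,0,0,0,0,0,0 for degrees 0…20.
Multiplying by (1 + t²)² gives running coefficients 1,1,3,6,7,13,15,18,22,20,22,18,15,13,7,6,3,1,1,0,0 for degrees 0…20.
Finally multiplying by (1 + t² + t⁶), the product of all factors after the first has coefficients 1,1,4,7,10,19,23,32,40,44,51,51,52,49,44,39,32,25,19,14,8 for degrees 0…20.
[t²⁰] = 1·8 + 6·14 + 9·19 = 263.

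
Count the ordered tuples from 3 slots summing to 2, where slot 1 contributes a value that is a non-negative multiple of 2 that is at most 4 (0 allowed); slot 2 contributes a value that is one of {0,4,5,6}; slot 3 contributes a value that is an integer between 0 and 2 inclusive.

The generating function for the choices is (1 + x² + x⁴)·(1 + x⁴ + x⁵ + x⁶)·(1 + x + x²); the count is [x²].
(1 + x² + x⁴) has coefficients 1,0,1 for degrees 0…2.
(1 + x⁴ + x⁵ + x⁶) has coefficients 1,0,0 for degrees 0…2.
Finally multiplying by (1 + x + x²), the product of all factors after the first has coefficients 1,1,1 for degrees 0…2.
[x²] = 1·1 + 1·1 = 2.

2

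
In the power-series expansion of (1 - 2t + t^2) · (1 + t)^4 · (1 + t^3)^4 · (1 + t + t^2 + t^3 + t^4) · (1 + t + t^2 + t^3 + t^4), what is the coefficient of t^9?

(1 - 2t + t^2) has coefficients 1,-2,1 for degrees 0…2.
(1 + t)^4 has coefficients 1,4,6,4,1,0,0,0,0,0 for degrees 0…9.
Multiplying by (1 + t^3)^4 gives running coefficients 1,4,6,8,17,24,22,28,36,28 for degrees 0…9.
Multiplying by (1 + t + t^2 + t^3 + t^4) gives running coefficients 1,5,11,19,36,59,77,99,127,138 for degrees 0…9.
Finally multiplying by (1 + t + t^2 + t^3 + t^4), the product of all factors after the first has coefficients 1,6,17,36,72,130,202,290,398,500 for degrees 0…9.
[t^9] = 1·500 − 2·398 + 1·290 = -6.

-6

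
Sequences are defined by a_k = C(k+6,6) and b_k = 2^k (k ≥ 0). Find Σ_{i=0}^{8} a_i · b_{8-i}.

22819

Write out a_i and b_{8-i} for i = 0,…,8 and sum the products.
Σ = 1·256 + 7·128 + 28·64 + 84·32 + 210·16 + 462·8 + 924·4 + 1716·2 + 3003·1 = 22819.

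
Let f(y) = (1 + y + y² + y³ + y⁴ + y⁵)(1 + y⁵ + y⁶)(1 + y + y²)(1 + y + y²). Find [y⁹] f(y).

18

(1 + y + y² + y³ + y⁴ + y⁵) has coefficients 1,1,1,1,1,1 for degrees 0…5.
(1 + y⁵ + y⁶) has coefficients 1,0,0,0,0,1,1,0,0,0 for degrees 0…9.
Multiplying by (1 + y + y²) gives running coefficients 1,1,1,0,0,1,2,2,1,0 for degrees 0…9.
Finally multiplying by (1 + y + y²), the product of all factors after the first has coefficients 1,2,3,2,1,1,3,5,5,3 for degrees 0…9.
[y⁹] = 1·3 + 1·5 + 1·5 + 1·3 + 1·1 + 1·1 = 18.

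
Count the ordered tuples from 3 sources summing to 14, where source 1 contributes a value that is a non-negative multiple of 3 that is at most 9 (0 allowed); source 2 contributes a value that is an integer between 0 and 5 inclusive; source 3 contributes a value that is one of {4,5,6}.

The generating function for the choices is (1 + z^3 + z^6 + z^9)·(1 + z + z^2 + z^3 + z^4 + z^5)·(z^4 + z^5 + z^6); the count is [z^14].
(1 + z^3 + z^6 + z^9) has coefficients 1,0,0,1,0,0,1,0,0,1 for degrees 0…9.
(1 + z + z^2 + z^3 + z^4 + z^5) has coefficients 1,1,1,1,1,1,0,0,0,0,0,0,0,0,0 for degrees 0…14.
Finally multiplying by (z^4 + z^5 + z^6), the product of all factors after the first has coefficients 0,0,0,0,1,2,3,3,3,3,2,1,0,0,0 for degrees 0…14.
[z^14] = 1·0 + 1·1 + 1·3 + 1·2 = 6.

6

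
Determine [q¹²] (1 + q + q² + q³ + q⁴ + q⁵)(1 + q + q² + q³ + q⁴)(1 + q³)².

(1 + q + q² + q³ + q⁴ + q⁵) has coefficients 1,1,1,1,1,1 for degrees 0…5.
(1 + q + q² + q³ + q⁴) has coefficients 1,1,1,1,1,0,0,0,0,0,0,0,0 for degrees 0…12.
Finally multiplying by (1 + q³)², the product of all factors after the first has coefficients 1,1,1,3,3,2,3,3,1,1,1,0,0 for degrees 0…12.
[q¹²] = 1·0 + 1·0 + 1·1 + 1·1 + 1·1 + 1·3 = 6.

6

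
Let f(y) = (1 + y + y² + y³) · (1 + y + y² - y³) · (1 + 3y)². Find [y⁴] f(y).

40

(1 + y + y² + y³) has coefficients 1,1,1,1 for degrees 0…3.
(1 + y + y² - y³) has coefficients 1,1,1,-1,0 for degrees 0…4.
Finally multiplying by (1 + 3y)², the product of all factors after the first has coefficients 1,7,16,14,3 for degrees 0…4.
[y⁴] = 1·3 + 1·14 + 1·16 + 1·7 = 40.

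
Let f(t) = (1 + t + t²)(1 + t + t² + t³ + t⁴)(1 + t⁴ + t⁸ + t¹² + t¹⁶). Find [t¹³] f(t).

4

(1 + t + t²) has coefficients 1,1,1 for degrees 0…2.
(1 + t + t² + t³ + t⁴) has coefficients 1,1,1,1,1,0,0,0,0,0,0,0,0,0 for degrees 0…13.
Finally multiplying by (1 + t⁴ + t⁸ + t¹² + t¹⁶), the product of all factors after the first has coefficients 1,1,1,1,2,1,1,1,2,1,1,1,2,1 for degrees 0…13.
[t¹³] = 1·1 + 1·2 + 1·1 = 4.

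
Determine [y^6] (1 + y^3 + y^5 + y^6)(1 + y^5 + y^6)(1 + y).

4

(1 + y^3 + y^5 + y^6) has coefficients 1,0,0,1,0,1,1 for degrees 0…6.
(1 + y^5 + y^6) has coefficients 1,0,0,0,0,1,1 for degrees 0…6.
Finally multiplying by (1 + y), the product of all factors after the first has coefficients 1,1,0,0,0,1,2 for degrees 0…6.
[y^6] = 1·2 + 1·0 + 1·1 + 1·1 = 4.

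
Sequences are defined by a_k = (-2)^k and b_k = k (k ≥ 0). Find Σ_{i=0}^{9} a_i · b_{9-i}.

117

The convolution is the x^9 coefficient of A(x)B(x).
Σ = 1·9 − 2·8 + 4·7 − 8·6 + 16·5 − 32·4 + 64·3 − 128·2 + 256·1 − 512·0 = 117.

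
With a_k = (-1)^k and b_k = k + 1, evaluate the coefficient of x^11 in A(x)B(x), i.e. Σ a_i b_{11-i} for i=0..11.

The convolution is the t^11 coefficient of A(t)B(t).
Σ = 1·12 − 1·11 + 1·10 − 1·9 + 1·8 − 1·7 + 1·6 − 1·5 + 1·4 − 1·3 + 1·2 − 1·1 = 6.

6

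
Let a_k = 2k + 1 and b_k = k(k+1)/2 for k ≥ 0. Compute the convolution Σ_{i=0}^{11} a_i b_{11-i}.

1716

Write out a_i and b_{11-i} for i = 0,…,11 and sum the products.
Σ = 1·66 + 3·55 + 5·45 + 7·36 + 9·28 + 11·21 + 13·15 + 15·10 + 17·6 + 19·3 + 21·1 + 23·0 = 1716.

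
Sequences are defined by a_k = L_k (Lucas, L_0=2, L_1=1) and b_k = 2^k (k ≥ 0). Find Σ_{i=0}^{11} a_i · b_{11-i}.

11445

Write out a_i and b_{11-i} for i = 0,…,11 and sum the products.
Σ = 2·2048 + 1·1024 + 3·512 + 4·256 + 7·128 + 11·64 + 18·32 + 29·16 + 47·8 + 76·4 + 123·2 + 199·1 = 11445.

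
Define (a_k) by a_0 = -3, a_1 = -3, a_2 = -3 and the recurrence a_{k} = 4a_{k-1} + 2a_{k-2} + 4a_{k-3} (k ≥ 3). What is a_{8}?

-61752

The ordinary generating function has denominator 1 - 4y - 2y^2 - 4y^3.
Iterating the recurrence: a_0,…,a_{8} = -3, -3, -3, -30, -138, -624, -2892, -13368, -61752.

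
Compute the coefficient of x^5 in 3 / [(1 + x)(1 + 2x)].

-189

Partial fractions give a closed form: a_n = (-3)·(-1)^n + (6)·(-2)^n.
At n = 5: a_5 = -189.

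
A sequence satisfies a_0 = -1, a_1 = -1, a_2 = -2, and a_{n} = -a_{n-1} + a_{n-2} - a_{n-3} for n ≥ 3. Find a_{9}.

The ordinary generating function has denominator 1 + z - z^2 + z^3.
Iterating the recurrence: a_0,…,a_{9} = -1, -1, -2, 2, -3, 7, -12, 22, -41, 75.

75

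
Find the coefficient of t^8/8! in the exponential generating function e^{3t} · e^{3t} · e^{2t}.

The EGF product rule gives c_8 = Σ_{k_1+k_2+k_3=8} C(8; k_1,k_2,k_3) · ∏ g_i(k_i), where e^{3t} gives (3)^k; e^{3t} gives (3)^k; e^{2t} gives (2)^k.
g_1(k) for k = 0…8: 1, 3, 9, 27, 81, 243, 729, 2187, 6561.
g_2(k) for k = 0…8: 1, 3, 9, 27, 81, 243, 729, 2187, 6561.
g_3(k) for k = 0…8: 1, 2, 4, 8, 16, 32, 64, 128, 256.
First combine the last two factors: h(k) = Σ_j C(k,j)·g_2(j)·g_3(k−j) for k = 0…8: 1, 5, 25, 125, 625, 3125, 15625, 78125, 390625.
c_8 = Σ_k C(8,k)·g_1(k)·h(8−k) = 1·1·390625 + 8·3·78125 + 28·9·15625 + 56·27·3125 + 70·81·625 + 56·243·125 + 28·729·25 + 8·2187·5 + 1·6561·1 = 390625 + 1875000 + 3937500 + 4725000 + 3543750 + 1701000 + 510300 + 87480 + 6561 = 16777216.

16777216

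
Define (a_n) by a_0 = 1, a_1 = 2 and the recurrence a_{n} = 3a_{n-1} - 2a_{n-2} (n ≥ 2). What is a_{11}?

2048

The ordinary generating function has denominator 1 - 3t + 2t^2.
Iterating the recurrence: a_0,…,a_{11} = 1, 2, 4, 8, 16, 32, 64, 128, 256, 512, 1024, 2048.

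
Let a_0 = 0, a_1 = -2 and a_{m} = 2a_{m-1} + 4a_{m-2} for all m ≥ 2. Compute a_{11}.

-182272

The ordinary generating function has denominator 1 - 2z - 4z^2.
Iterating the recurrence: a_0,…,a_{11} = 0, -2, -4, -16, -48, -160, -512, -1664, -5376, -17408, -56320, -182272.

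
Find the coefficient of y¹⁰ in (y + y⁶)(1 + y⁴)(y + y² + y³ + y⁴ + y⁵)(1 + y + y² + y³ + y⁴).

(y + y⁶) has coefficients 0,1,0,0,0,0,1 for degrees 0…6.
(1 + y⁴) has coefficients 1,0,0,0,1,0,0,0,0,0,0 for degrees 0…10.
Multiplying by (y + y² + y³ + y⁴ + y⁵) gives running coefficients 0,1,1,1,1,2,1,1,1,1,0 for degrees 0…10.
Finally multiplying by (1 + y + y² + y³ + y⁴), the product of all factors after the first has coefficients 0,1,2,3,4,6,6,6,6,6,4 for degrees 0…10.
[y¹⁰] = 1·6 + 1·4 = 10.

10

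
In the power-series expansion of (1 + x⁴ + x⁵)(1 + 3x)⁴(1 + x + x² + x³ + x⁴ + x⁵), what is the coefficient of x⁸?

(1 + x⁴ + x⁵) has coefficients 1,0,0,0,1,1 for degrees 0…5.
(1 + 3x)⁴ has coefficients 1,12,54,108,81,0,0,0,0 for degrees 0…8.
Finally multiplying by (1 + x + x² + x³ + x⁴ + x⁵), the product of all factors after the first has coefficients 1,13,67,175,256,256,255,243,189 for degrees 0…8.
[x⁸] = 1·189 + 1·256 + 1·175 = 620.

620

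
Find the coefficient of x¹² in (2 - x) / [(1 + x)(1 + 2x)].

The denominator gives the recurrence a_n = −3a_(n−1) − 2a_(n−2) for n ≥ 2; the numerator fixes a_0 = 2, a_1 = -7.
Iterating: 2, -7, 17, -37, 77, -157, 317, -637, 1277, -2557, 5117, -10237, 20477, so a_12 = 20477.

20477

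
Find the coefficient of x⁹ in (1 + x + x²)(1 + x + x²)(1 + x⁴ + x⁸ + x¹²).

2

(1 + x + x²) has coefficients 1,1,1 for degrees 0…2.
(1 + x + x²) has coefficients 1,1,1,0,0,0,0,0,0,0 for degrees 0…9.
Finally multiplying by (1 + x⁴ + x⁸ + x¹²), the product of all factors after the first has coefficients 1,1,1,0,1,1,1,0,1,1 for degrees 0…9.
[x⁹] = 1·1 + 1·1 + 1·0 = 2.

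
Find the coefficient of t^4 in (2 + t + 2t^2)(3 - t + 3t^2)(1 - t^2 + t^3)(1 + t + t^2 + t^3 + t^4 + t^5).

14

(2 + t + 2t^2) has coefficients 2,1,2 for degrees 0…2.
(3 - t + 3t^2) has coefficients 3,-1,3,0,0 for degrees 0…4.
Multiplying by (1 - t^2 + t^3) gives running coefficients 3,-1,0,4,-4 for degrees 0…4.
Finally multiplying by (1 + t + t^2 + t^3 + t^4 + t^5), the product of all factors after the first has coefficients 3,2,2,6,2 for degrees 0…4.
[t^4] = 2·2 + 1·6 + 2·2 = 14.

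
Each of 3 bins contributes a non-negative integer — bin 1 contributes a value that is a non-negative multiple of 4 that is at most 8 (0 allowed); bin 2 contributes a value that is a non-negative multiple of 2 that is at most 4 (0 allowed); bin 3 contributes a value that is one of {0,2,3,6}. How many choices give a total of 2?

2

The generating function for the choices is (1 + t⁴ + t⁸)·(1 + t² + t⁴)·(1 + t² + t³ + t⁶); the count is [t²].
(1 + t⁴ + t⁸) has coefficients 1,0,0 for degrees 0…2.
(1 + t² + t⁴) has coefficients 1,0,1 for degrees 0…2.
Finally multiplying by (1 + t² + t³ + t⁶), the product of all factors after the first has coefficients 1,0,2 for degrees 0…2.
[t²] = 1·2 = 2.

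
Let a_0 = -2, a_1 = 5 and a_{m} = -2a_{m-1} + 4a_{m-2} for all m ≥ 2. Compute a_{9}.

The ordinary generating function has denominator 1 + 2q - 4q^2.
Iterating the recurrence: a_0,…,a_{9} = -2, 5, -18, 56, -184, 592, -1920, 6208, -20096, 65024.

65024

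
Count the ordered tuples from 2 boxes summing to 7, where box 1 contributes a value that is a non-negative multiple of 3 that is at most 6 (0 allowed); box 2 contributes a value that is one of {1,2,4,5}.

2

The generating function for the choices is (1 + x^3 + x^6)·(x + x^2 + x^4 + x^5); the count is [x^7].
(1 + x^3 + x^6) has coefficients 1,0,0,1,0,0,1 for degrees 0…6.
(x + x^2 + x^4 + x^5) has coefficients 0,1,1,0,1,1,0,0 for degrees 0…7.
[x^7] = 1·0 + 1·1 + 1·1 = 2.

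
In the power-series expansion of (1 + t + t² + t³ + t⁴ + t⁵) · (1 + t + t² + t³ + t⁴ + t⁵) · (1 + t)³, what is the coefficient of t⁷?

(1 + t + t² + t³ + t⁴ + t⁵) has coefficients 1,1,1,1,1,1 for degrees 0…5.
(1 + t + t² + t³ + t⁴ + t⁵) has coefficients 1,1,1,1,1,1,0,0 for degrees 0…7.
Finally multiplying by (1 + t)³, the product of all factors after the first has coefficients 1,4,7,8,8,8,7,4 for degrees 0…7.
[t⁷] = 1·4 + 1·7 + 1·8 + 1·8 + 1·8 + 1·7 = 42.

42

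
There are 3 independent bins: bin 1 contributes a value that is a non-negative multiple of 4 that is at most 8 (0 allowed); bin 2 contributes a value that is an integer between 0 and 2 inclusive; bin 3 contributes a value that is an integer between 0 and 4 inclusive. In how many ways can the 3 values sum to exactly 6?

The generating function for the choices is (1 + z⁴ + z⁸)·(1 + z + z²)·(1 + z + z² + z³ + z⁴); the count is [z⁶].
(1 + z⁴ + z⁸) has coefficients 1,0,0,0,1,0,0 for degrees 0…6.
(1 + z + z²) has coefficients 1,1,1,0,0,0,0 for degrees 0…6.
Finally multiplying by (1 + z + z² + z³ + z⁴), the product of all factors after the first has coefficients 1,2,3,3,3,2,1 for degrees 0…6.
[z⁶] = 1·1 + 1·3 = 4.

4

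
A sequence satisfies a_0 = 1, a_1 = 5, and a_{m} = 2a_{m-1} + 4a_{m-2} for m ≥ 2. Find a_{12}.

The ordinary generating function has denominator 1 - 2x - 4x^2.
Iterating the recurrence: a_0,…,a_{12} = 1, 5, 14, 48, 152, 496, 1600, 5184, 16768, 54272, 175616, 568320, 1839104.

1839104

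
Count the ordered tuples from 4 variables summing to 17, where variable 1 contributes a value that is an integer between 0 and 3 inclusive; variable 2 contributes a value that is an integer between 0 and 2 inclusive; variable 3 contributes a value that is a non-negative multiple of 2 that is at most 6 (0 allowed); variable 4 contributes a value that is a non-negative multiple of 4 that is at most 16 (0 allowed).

12

The generating function for the choices is (1 + q + q² + q³)·(1 + q + q²)·(1 + q² + q⁴ + q⁶)·(1 + q⁴ + q⁸ + q¹² + q¹⁶); the count is [q¹⁷].
(1 + q + q² + q³) has coefficients 1,1,1,1 for degrees 0…3.
(1 + q + q²) has coefficients 1,1,1,0,0,0,0,0,0,0,0,0,0,0,0,0,0,0 for degrees 0…17.
Multiplying by (1 + q² + q⁴ + q⁶) gives running coefficients 1,1,2,1,2,1,2,1,1,0,0,0,0,0,0,0,0,0 for degrees 0…17.
Finally multiplying by (1 + q⁴ + q⁸ + q¹² + q¹⁶), the product of all factors after the first has coefficients 1,1,2,1,3,2,4,2,4,2,4,2,4,2,4,2,4,2 for degrees 0…17.
[q¹⁷] = 1·2 + 1·4 + 1·2 + 1·4 = 12.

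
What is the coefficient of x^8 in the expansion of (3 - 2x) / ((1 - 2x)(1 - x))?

1023

The denominator gives the recurrence a_n = 3a_(n−1) − 2a_(n−2) for n ≥ 3; the numerator fixes a_0 = 3, a_1 = 7, a_2 = 15.
Iterating: 3, 7, 15, 31, 63, 127, 255, 511, 1023, so a_8 = 1023.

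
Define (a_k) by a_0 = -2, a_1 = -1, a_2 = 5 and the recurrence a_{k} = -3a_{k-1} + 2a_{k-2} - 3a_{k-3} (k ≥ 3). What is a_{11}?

The ordinary generating function has denominator 1 + 3z - 2z^2 + 3z^3.
Iterating the recurrence: a_0,…,a_{11} = -2, -1, 5, -11, 46, -175, 650, -2438, 9139, -34243, 128321, -480866.

-480866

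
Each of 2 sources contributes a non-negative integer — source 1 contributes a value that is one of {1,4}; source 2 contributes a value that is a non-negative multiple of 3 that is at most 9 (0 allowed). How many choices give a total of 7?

The generating function for the choices is (t + t⁴)·(1 + t³ + t⁶ + t⁹); the count is [t⁷].
(t + t⁴) has coefficients 0,1,0,0,1 for degrees 0…4.
(1 + t³ + t⁶ + t⁹) has coefficients 1,0,0,1,0,0,1,0 for degrees 0…7.
[t⁷] = 1·1 + 1·1 = 2.

2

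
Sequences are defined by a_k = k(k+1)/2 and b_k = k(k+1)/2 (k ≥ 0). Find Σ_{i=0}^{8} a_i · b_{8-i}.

462

This is [x^8] in the product of the two ordinary generating functions.
Σ = 0·36 + 1·28 + 3·21 + 6·15 + 10·10 + 15·6 + 21·3 + 28·1 + 36·0 = 462.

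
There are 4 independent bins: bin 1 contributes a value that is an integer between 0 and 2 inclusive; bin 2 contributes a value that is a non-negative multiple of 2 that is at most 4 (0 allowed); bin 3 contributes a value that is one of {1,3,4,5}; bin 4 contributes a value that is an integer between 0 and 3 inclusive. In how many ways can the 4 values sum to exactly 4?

8

The generating function for the choices is (1 + y + y²)·(1 + y² + y⁴)·(y + y³ + y⁴ + y⁵)·(1 + y + y² + y³); the count is [y⁴].
(1 + y + y²) has coefficients 1,1,1 for degrees 0…2.
(1 + y² + y⁴) has coefficients 1,0,1,0,1 for degrees 0…4.
Multiplying by (y + y³ + y⁴ + y⁵) gives running coefficients 0,1,0,2,1 for degrees 0…4.
Finally multiplying by (1 + y + y² + y³), the product of all factors after the first has coefficients 0,1,1,3,4 for degrees 0…4.
[y⁴] = 1·4 + 1·3 + 1·1 = 8.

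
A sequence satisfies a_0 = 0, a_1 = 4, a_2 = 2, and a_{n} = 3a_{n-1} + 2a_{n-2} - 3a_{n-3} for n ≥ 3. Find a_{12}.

547000

The ordinary generating function has denominator 1 - 3z - 2z^2 + 3z^3.
Iterating the recurrence: a_0,…,a_{12} = 0, 4, 2, 14, 34, 124, 398, 1340, 4444, 14818, 49322, 164270, 547000.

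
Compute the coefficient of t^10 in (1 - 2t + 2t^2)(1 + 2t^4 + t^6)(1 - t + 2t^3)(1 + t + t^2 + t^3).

-3

(1 - 2t + 2t^2) has coefficients 1,-2,2 for degrees 0…2.
(1 + 2t^4 + t^6) has coefficients 1,0,0,0,2,0,1,0,0,0,0 for degrees 0…10.
Multiplying by (1 - t + 2t^3) gives running coefficients 1,-1,0,2,2,-2,1,3,0,2,0 for degrees 0…10.
Finally multiplying by (1 + t + t^2 + t^3), the product of all factors after the first has coefficients 1,0,0,2,3,2,3,4,2,6,5 for degrees 0…10.
[t^10] = 1·5 − 2·6 + 2·2 = -3.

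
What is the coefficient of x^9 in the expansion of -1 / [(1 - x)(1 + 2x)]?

341

The denominator gives the recurrence a_n = −a_(n−1) + 2a_(n−2) for n ≥ 2; the numerator fixes a_0 = -1, a_1 = 1.
Iterating: -1, 1, -3, 5, -11, 21, -43, 85, -171, 341, so a_9 = 341.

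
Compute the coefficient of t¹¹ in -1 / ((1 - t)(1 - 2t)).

-4095

The denominator gives the recurrence a_n = 3a_(n−1) − 2a_(n−2) for n ≥ 2; the numerator fixes a_0 = -1, a_1 = -3.
Iterating: -1, -3, -7, -15, -31, -63, -127, -255, -511, -1023, -2047, -4095, so a_11 = -4095.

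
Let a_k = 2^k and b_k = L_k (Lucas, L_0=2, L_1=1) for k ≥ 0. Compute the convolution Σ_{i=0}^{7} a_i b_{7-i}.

Write out a_i and b_{7-i} for i = 0,…,7 and sum the products.
Σ = 1·29 + 2·18 + 4·11 + 8·7 + 16·4 + 32·3 + 64·1 + 128·2 = 645.

645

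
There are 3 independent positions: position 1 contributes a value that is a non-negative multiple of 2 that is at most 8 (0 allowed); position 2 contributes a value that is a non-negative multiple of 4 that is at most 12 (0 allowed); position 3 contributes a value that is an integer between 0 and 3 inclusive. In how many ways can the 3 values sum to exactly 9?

5

The generating function for the choices is (1 + y^2 + y^4 + y^6 + y^8)·(1 + y^4 + y^8 + y^12)·(1 + y + y^2 + y^3); the count is [y^9].
(1 + y^2 + y^4 + y^6 + y^8) has coefficients 1,0,1,0,1,0,1,0,1 for degrees 0…8.
(1 + y^4 + y^8 + y^12) has coefficients 1,0,0,0,1,0,0,0,1,0 for degrees 0…9.
Finally multiplying by (1 + y + y^2 + y^3), the product of all factors after the first has coefficients 1,1,1,1,1,1,1,1,1,1 for degrees 0…9.
[y^9] = 1·1 + 1·1 + 1·1 + 1·1 + 1·1 = 5.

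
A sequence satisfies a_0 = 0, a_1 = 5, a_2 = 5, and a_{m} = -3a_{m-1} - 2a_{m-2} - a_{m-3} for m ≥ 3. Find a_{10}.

9055

The ordinary generating function has denominator 1 + 3x + 2x^2 + x^3.
Iterating the recurrence: a_0,…,a_{10} = 0, 5, 5, -25, 60, -135, 310, -720, 1675, -3895, 9055.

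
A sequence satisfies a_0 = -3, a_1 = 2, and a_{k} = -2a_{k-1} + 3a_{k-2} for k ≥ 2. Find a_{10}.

-73813

The ordinary generating function has denominator 1 + 2t - 3t^2.
Iterating the recurrence: a_0,…,a_{10} = -3, 2, -13, 32, -103, 302, -913, 2732, -8203, 24602, -73813.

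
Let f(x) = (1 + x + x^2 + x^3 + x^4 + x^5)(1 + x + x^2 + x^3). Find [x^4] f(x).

4

(1 + x + x^2 + x^3 + x^4 + x^5) has coefficients 1,1,1,1,1 for degrees 0…4.
(1 + x + x^2 + x^3) has coefficients 1,1,1,1,0 for degrees 0…4.
[x^4] = 1·0 + 1·1 + 1·1 + 1·1 + 1·1 = 4.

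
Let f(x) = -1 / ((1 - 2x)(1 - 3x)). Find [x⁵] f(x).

-665

Partial fractions give a closed form: a_n = (2)·2^n + (-3)·3^n.
At n = 5: a_5 = -665.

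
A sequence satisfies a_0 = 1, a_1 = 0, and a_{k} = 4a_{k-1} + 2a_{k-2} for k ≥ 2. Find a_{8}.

14096

The ordinary generating function has denominator 1 - 4y - 2y^2.
Iterating the recurrence: a_0,…,a_{8} = 1, 0, 2, 8, 36, 160, 712, 3168, 14096.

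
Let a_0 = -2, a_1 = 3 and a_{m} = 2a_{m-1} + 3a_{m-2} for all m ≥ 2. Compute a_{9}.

4923

The ordinary generating function has denominator 1 - 2t - 3t^2.
Iterating the recurrence: a_0,…,a_{9} = -2, 3, 0, 9, 18, 63, 180, 549, 1638, 4923.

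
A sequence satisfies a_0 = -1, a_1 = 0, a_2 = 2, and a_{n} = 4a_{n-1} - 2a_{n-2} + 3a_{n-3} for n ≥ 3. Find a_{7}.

The ordinary generating function has denominator 1 - 4x + 2x^2 - 3x^3.
Iterating the recurrence: a_0,…,a_{7} = -1, 0, 2, 5, 16, 60, 223, 820.

820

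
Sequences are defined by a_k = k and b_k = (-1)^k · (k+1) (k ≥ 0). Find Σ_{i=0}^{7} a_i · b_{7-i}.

4

This is [x^7] in the product of the two ordinary generating functions.
Σ = 0·(-8) + 1·7 + 2·(-6) + 3·5 + 4·(-4) + 5·3 + 6·(-2) + 7·1 = 4.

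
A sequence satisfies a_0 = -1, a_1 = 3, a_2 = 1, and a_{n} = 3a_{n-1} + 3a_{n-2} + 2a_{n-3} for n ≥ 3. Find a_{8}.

8881

The ordinary generating function has denominator 1 - 3x - 3x^2 - 2x^3.
Iterating the recurrence: a_0,…,a_{8} = -1, 3, 1, 10, 39, 149, 584, 2277, 8881.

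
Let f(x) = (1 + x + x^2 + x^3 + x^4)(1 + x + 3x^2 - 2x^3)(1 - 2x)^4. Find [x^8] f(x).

24

(1 + x + x^2 + x^3 + x^4) has coefficients 1,1,1,1,1 for degrees 0…4.
(1 + x + 3x^2 - 2x^3) has coefficients 1,1,3,-2,0,0,0,0,0 for degrees 0…8.
Finally multiplying by (1 - 2x)^4, the product of all factors after the first has coefficients 1,-7,19,-34,72,-128,112,-32,0 for degrees 0…8.
[x^8] = 1·0 + 1·(-32) + 1·112 + 1·(-128) + 1·72 = 24.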